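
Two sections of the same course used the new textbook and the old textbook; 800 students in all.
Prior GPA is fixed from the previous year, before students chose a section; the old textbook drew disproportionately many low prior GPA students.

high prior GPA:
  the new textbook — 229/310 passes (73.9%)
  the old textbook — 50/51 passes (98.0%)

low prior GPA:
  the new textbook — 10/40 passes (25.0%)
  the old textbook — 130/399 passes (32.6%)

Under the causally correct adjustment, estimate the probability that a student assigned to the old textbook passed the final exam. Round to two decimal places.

Prior GPA band differs across teaching methods for reasons unrelated to any effect of the teaching method itself, and it separately predicts the outcome — a classic confounder. We must compare within prior GPA band levels.
Standardising the old textbook to the population prior GPA band mix: 0.451·50/51 + 0.549·130/399 = 0.621.

0.62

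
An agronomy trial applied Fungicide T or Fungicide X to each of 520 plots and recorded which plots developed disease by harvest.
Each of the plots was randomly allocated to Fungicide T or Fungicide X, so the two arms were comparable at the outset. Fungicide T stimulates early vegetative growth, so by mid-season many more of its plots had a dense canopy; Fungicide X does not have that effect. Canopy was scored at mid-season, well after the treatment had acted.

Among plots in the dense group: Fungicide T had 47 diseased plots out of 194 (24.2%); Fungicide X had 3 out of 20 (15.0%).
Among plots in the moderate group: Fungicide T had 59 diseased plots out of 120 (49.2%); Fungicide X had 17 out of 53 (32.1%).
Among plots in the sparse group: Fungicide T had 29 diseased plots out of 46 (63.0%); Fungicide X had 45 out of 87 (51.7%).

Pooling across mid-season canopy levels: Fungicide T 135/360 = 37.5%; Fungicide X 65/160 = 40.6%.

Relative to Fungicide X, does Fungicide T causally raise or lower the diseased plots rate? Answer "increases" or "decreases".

decreases

Mid-season canopy is recorded after the fungicide and is itself shifted by it — it sits on the causal path from fungicide to outcome. Conditioning on a mediator would strip out part of the effect we want; the pooled comparison gives the total causal effect.
Pooled: Fungicide T 37.5% vs Fungicide X 40.6%; Fungicide T is lower overall.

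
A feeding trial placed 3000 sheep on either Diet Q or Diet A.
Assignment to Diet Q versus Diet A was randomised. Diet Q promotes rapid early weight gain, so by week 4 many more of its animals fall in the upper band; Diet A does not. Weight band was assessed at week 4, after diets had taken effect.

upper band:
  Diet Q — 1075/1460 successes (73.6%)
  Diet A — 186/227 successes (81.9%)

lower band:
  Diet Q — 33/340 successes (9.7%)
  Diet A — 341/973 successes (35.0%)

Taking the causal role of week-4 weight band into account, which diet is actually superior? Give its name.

Diet Q

The stratified and pooled comparisons disagree (Diet A wins within each week-4 weight band; Diet Q wins overall), so the answer turns on the causal role of week-4 weight band.
The distribution of week-4 weight band is itself part of what the diet does — it is an intermediate outcome. Holding it fixed would remove that part of the effect; the total effect is the pooled difference.
Pooled: Diet Q 61.6% vs Diet A 43.9%; Diet Q is higher overall.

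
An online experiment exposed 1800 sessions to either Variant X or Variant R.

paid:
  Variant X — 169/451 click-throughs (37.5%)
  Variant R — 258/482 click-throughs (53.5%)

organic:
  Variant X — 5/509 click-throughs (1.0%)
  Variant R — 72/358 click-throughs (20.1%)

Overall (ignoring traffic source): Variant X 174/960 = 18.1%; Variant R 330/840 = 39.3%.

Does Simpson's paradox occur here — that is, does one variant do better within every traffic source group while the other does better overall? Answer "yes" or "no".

no

Within each traffic source level (paid 37.5% vs 53.5%; organic 1.0% vs 20.1%), Variant R has the higher rate every time. Pooled: 18.1% vs 39.3% — Variant R has the higher rate overall. They agree.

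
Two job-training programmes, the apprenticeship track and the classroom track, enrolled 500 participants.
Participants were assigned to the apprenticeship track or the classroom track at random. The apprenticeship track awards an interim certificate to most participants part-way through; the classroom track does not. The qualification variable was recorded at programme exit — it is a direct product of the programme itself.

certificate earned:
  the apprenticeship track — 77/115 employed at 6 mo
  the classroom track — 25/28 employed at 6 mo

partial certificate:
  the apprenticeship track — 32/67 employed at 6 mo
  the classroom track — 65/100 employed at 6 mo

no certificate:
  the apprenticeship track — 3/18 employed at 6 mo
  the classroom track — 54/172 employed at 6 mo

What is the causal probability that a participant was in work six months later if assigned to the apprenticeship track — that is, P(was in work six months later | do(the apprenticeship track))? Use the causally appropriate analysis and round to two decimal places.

0.56

Within every qualification attained during the programme level the classroom track has the higher rate, yet pooled the apprenticeship track does — Simpson's reversal.
Qualification attained during the programme here is a post-treatment variable shaped by the programme; conditioning on it would introduce bias rather than remove it. The overall comparison is the causal one.
So P(outcome | do(the apprenticeship track)) is just the pooled rate for the apprenticeship track: 112/200 = 0.560.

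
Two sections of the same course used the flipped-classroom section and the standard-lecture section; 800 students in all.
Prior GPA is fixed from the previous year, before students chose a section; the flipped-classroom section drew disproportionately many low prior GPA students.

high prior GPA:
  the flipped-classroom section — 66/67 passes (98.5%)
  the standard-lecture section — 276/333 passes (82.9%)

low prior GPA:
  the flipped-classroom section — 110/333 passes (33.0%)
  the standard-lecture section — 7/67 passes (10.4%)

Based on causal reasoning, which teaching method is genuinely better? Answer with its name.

the flipped-classroom section

The prior GPA band-specific comparison favours the flipped-classroom section throughout, but the pooled figures favour the standard-lecture section. The question is whether to condition on prior GPA band.
The imbalance in prior GPA band arose from how students were allocated, not from anything the teaching method did; and prior GPA band independently affects the outcome. The pooled gap is confounded — condition on prior GPA band.
Within each level — high prior GPA: 98.5% vs 82.9%; low prior GPA: 33.0% vs 10.4% — the flipped-classroom section is higher every time.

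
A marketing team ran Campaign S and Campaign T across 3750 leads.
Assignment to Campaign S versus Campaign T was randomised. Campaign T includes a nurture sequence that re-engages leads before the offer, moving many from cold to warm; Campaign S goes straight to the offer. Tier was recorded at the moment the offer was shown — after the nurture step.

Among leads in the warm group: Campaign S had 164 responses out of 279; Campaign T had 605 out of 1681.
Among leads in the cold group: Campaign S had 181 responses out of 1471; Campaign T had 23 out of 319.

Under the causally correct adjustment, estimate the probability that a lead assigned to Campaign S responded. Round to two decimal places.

Engagement tier is recorded after the campaign and is itself shifted by it — it sits on the causal path from campaign to outcome. Conditioning on a mediator would strip out part of the effect we want; the pooled comparison gives the total causal effect.
So P(outcome | do(Campaign S)) is just the pooled rate for Campaign S: 345/1750 = 0.197.

0.20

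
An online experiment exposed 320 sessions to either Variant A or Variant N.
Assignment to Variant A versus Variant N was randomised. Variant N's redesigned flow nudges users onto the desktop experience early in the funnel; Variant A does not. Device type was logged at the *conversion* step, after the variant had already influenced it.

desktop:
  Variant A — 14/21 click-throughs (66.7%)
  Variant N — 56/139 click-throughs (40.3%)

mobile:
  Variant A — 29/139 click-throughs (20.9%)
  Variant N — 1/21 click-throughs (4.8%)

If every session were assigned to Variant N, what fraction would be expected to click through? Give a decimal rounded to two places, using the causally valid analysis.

Stratifying would compare variants among sessions the variants themselves sorted into device type groups — a form of selection on an intermediate. The unconditioned pooled rates give the total causal effect.
So P(outcome | do(Variant N)) is just the pooled rate for Variant N: 57/160 = 0.356.

0.36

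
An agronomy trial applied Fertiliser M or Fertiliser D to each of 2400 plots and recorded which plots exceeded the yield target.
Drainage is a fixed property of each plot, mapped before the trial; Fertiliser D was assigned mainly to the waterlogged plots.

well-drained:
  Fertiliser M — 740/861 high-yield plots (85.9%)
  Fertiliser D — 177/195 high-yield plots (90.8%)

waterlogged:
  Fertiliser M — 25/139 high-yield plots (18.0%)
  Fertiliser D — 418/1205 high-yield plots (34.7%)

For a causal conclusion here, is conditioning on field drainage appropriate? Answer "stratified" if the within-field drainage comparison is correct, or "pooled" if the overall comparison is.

stratified

Since field drainage is a pre-existing factor (not a product of the fertiliser) and it affects the outcome on its own, it is a confounder. The stratified rates, not the pooled rate, identify the causal effect.
Within each level — well-drained: 85.9% vs 90.8%; waterlogged: 18.0% vs 34.7% — Fertiliser D is higher every time.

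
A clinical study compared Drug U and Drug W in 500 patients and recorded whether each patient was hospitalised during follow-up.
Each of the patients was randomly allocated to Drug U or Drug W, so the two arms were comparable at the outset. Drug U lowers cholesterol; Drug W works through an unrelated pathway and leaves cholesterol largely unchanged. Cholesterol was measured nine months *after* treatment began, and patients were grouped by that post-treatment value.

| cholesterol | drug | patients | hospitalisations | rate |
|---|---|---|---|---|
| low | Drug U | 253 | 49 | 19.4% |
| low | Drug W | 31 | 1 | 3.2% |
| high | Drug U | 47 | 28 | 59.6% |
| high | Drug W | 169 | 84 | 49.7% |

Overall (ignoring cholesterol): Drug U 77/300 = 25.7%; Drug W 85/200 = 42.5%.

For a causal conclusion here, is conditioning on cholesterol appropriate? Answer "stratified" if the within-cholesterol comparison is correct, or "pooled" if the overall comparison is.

The stratified and pooled comparisons disagree (Drug W wins within each cholesterol; Drug U wins overall), so the answer turns on the causal role of cholesterol.
Cholesterol lies on the pathway drug → cholesterol → outcome, so adjusting for it blocks the indirect effect. For the total causal effect of drug, use the unadjusted pooled rates.
Pooled: Drug U 25.7% vs Drug W 42.5%; Drug U is lower overall.

pooled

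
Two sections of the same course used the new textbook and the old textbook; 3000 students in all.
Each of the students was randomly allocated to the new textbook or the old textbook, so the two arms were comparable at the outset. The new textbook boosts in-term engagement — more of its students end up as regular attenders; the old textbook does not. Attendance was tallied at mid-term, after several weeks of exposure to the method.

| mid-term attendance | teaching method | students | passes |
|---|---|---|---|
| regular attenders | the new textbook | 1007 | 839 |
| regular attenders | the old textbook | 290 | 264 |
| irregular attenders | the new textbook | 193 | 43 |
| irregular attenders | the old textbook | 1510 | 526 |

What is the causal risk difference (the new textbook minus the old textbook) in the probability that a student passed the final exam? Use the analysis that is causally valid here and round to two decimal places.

The mid-term attendance-specific comparison favours the old textbook throughout, but the pooled figures favour the new textbook. The question is whether to condition on mid-term attendance.
Because the teaching method influences mid-term attendance, mid-term attendance is a post-treatment mediator, not a confounder. Stratifying on it would bias the estimate; the causal effect is the crude pooled difference.
The causal difference is the pooled difference: 0.735 − 0.439 = +0.296.

+0.30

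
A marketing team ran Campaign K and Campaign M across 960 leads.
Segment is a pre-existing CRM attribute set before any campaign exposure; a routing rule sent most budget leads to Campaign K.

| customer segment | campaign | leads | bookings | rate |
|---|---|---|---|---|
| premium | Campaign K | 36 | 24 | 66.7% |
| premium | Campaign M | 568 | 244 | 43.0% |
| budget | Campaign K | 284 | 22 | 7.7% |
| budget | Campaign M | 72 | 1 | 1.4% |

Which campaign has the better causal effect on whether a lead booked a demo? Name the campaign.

Nothing the campaign does changes customer segment; the imbalance is an allocation artefact. With customer segment also predicting the outcome, the pooled figure is confounded, and the within-stratum comparison is the causal one.
Within each level — premium: 66.7% vs 43.0%; budget: 7.7% vs 1.4% — Campaign K is higher every time.

Campaign K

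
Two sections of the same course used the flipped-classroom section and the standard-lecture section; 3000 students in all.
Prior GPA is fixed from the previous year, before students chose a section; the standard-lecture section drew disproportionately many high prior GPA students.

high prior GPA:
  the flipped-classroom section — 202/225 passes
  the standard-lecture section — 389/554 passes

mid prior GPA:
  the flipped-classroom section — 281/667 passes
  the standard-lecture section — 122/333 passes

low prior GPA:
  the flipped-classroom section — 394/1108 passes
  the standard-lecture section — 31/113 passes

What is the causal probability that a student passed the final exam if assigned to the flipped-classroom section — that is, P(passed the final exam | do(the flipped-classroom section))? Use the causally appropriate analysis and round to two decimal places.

the flipped-classroom section is higher inside every prior GPA band stratum but the standard-lecture section is higher in aggregate. Whether to stratify depends on how prior GPA band relates to the teaching method.
Prior GPA band is set before the teaching method has any effect — it is not caused by the teaching method — and it independently drives the outcome. That makes it a confounder, so the causal comparison is within prior GPA band levels.
Standardising the flipped-classroom section to the population prior GPA band mix: 0.260·202/225 + 0.333·281/667 + 0.407·394/1108 = 0.518.

0.52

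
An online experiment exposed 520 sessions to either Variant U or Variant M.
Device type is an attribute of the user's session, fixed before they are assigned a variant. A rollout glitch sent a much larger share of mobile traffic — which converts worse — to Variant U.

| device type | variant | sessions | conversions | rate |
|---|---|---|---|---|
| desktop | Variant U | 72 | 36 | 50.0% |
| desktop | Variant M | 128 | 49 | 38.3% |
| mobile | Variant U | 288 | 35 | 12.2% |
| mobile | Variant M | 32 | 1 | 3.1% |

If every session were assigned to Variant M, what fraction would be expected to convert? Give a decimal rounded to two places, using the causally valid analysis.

Variant U is higher inside every device type stratum but Variant M is higher in aggregate. Whether to stratify depends on how device type relates to the variant.
Since device type is a pre-existing factor (not a product of the variant) and it affects the outcome on its own, it is a confounder. The stratified rates, not the pooled rate, identify the causal effect.
Standardising Variant M to the population device type mix: 0.385·49/128 + 0.615·1/32 = 0.166.

0.17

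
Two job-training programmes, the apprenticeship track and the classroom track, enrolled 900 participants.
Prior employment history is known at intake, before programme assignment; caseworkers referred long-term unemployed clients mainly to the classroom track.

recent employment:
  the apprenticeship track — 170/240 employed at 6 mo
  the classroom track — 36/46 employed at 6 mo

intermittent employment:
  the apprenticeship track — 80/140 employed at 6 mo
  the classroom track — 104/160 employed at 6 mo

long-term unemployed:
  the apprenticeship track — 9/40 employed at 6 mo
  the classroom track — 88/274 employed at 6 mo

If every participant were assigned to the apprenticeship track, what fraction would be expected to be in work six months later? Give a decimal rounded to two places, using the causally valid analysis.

0.49

Prior employment history satisfies the back-door criterion: it is not a descendant of the programme, and it blocks the spurious path from programme to outcome. Adjusting for it (i.e., using the within-prior employment history rates) gives the causal effect.
Standardising the apprenticeship track to the population prior employment history mix: 0.318·170/240 + 0.333·80/140 + 0.349·9/40 = 0.494.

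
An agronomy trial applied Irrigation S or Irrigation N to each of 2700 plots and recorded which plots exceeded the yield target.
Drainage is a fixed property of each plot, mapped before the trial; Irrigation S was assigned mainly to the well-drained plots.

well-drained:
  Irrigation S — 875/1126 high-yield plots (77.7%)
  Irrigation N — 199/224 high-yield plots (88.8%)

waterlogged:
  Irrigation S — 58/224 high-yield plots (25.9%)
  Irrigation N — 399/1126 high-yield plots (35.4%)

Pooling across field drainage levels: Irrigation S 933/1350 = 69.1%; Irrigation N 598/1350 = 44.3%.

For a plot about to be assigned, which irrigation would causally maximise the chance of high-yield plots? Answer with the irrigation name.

Irrigation N

The stratified and pooled comparisons disagree (Irrigation N wins within each field drainage; Irrigation S wins overall), so the answer turns on the causal role of field drainage.
Here field drainage is a common cause — it drives both which irrigation a case falls under and the outcome. The crude comparison mixes populations; the stratum-specific rates are the causally relevant ones.
Within each level — well-drained: 77.7% vs 88.8%; waterlogged: 25.9% vs 35.4% — Irrigation N is higher every time.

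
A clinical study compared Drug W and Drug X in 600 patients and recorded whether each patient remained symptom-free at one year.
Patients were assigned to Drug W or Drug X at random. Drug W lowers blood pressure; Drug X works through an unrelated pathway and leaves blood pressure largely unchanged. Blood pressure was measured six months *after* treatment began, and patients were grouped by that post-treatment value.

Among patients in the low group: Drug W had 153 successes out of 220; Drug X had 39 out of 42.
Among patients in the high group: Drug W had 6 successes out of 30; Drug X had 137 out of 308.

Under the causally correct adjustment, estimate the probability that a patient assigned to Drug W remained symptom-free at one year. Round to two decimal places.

0.64

Blood pressure is recorded after the drug and is itself shifted by it — it sits on the causal path from drug to outcome. Conditioning on a mediator would strip out part of the effect we want; the pooled comparison gives the total causal effect.
So P(outcome | do(Drug W)) is just the pooled rate for Drug W: 159/250 = 0.636.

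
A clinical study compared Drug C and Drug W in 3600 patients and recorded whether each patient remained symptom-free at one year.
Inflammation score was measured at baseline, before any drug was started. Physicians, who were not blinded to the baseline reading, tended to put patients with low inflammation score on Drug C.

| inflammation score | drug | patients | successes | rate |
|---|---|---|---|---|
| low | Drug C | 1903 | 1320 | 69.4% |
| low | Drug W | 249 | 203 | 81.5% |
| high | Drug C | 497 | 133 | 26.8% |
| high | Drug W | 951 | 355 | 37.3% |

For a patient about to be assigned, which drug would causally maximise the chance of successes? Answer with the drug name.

Drug W

Here inflammation score is a common cause — it drives both which drug a case falls under and the outcome. The crude comparison mixes populations; the stratum-specific rates are the causally relevant ones.
Within each level — low: 69.4% vs 81.5%; high: 26.8% vs 37.3% — Drug W is higher every time.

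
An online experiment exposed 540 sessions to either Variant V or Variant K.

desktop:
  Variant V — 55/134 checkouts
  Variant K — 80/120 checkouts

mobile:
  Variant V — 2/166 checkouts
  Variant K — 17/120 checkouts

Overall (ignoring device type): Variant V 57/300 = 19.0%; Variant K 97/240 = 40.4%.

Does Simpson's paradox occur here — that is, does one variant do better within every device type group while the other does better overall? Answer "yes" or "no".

Within each device type level (desktop 41.0% vs 66.7%; mobile 1.2% vs 14.2%), Variant K has the higher rate every time. Pooled: 19.0% vs 40.4% — Variant K has the higher rate overall. They agree.

no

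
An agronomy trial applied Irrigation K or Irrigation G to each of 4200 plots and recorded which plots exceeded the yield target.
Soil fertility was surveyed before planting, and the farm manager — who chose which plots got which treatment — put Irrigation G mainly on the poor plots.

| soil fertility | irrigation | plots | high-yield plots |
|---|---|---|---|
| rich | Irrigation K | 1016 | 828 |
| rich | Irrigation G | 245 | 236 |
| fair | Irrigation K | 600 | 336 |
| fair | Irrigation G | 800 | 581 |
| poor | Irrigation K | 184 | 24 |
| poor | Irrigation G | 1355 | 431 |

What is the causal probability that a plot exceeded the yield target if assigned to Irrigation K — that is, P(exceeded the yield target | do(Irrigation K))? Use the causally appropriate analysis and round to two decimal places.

0.48

Within every soil fertility level Irrigation G has the higher rate, yet pooled Irrigation K does — Simpson's reversal.
Here soil fertility is a common cause — it drives both which irrigation a case falls under and the outcome. The crude comparison mixes populations; the stratum-specific rates are the causally relevant ones.
Standardising Irrigation K to the population soil fertility mix: 0.300·828/1016 + 0.333·336/600 + 0.366·24/184 = 0.479.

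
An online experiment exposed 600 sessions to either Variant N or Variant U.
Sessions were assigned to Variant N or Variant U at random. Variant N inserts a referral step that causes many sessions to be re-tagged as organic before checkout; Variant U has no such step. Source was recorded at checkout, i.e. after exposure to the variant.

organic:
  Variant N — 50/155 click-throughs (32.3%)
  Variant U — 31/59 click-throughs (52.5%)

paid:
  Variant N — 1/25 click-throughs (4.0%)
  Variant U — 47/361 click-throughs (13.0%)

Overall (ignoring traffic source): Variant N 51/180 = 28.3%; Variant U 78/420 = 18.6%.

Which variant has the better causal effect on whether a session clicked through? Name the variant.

Variant N

The traffic source-specific comparison favours Variant U throughout, but the pooled figures favour Variant N. The question is whether to condition on traffic source.
Traffic source here is a post-treatment variable shaped by the variant; conditioning on it would introduce bias rather than remove it. The overall comparison is the causal one.
Pooled: Variant N 28.3% vs Variant U 18.6%; Variant N is higher overall.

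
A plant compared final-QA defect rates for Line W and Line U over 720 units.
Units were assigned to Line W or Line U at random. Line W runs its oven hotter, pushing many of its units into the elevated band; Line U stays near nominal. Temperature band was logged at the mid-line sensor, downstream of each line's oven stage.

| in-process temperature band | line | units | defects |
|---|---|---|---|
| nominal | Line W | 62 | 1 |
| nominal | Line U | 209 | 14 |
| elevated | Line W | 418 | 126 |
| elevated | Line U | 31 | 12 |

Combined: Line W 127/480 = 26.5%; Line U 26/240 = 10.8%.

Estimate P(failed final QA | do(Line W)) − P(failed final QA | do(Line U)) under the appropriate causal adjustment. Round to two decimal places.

The in-process temperature band-specific comparison favours Line W throughout, but the pooled figures favour Line U. The question is whether to condition on in-process temperature band.
In-process temperature band is recorded after the line and is itself shifted by it — it sits on the causal path from line to outcome. Conditioning on a mediator would strip out part of the effect we want; the pooled comparison gives the total causal effect.
The causal difference is the pooled difference: 0.265 − 0.108 = +0.156.

+0.16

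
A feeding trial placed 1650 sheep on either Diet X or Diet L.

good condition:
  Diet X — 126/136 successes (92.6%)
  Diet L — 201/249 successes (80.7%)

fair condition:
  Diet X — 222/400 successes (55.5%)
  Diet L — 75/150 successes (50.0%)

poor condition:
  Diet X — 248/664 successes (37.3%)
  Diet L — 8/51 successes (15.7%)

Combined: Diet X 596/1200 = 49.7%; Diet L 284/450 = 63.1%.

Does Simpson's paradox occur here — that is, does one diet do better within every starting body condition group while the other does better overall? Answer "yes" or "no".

yes

Within each starting body condition level (good condition 92.6% vs 80.7%; fair condition 55.5% vs 50.0%; poor condition 37.3% vs 15.7%), Diet X has the higher rate every time. Pooled: 49.7% vs 63.1% — Diet L has the higher rate overall. The two comparisons disagree.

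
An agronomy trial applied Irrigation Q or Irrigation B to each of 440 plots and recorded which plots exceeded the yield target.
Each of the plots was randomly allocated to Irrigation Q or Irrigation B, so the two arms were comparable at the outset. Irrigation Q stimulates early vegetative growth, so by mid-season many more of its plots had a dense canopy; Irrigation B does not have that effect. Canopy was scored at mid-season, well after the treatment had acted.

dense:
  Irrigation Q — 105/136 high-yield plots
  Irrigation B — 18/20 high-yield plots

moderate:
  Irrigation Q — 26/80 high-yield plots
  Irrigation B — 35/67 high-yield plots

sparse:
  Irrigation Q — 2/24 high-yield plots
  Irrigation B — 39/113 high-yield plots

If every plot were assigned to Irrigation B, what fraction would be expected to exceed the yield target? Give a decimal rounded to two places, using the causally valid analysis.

0.46

Mid-season canopy here is a post-treatment variable shaped by the irrigation; conditioning on it would introduce bias rather than remove it. The overall comparison is the causal one.
So P(outcome | do(Irrigation B)) is just the pooled rate for Irrigation B: 92/200 = 0.460.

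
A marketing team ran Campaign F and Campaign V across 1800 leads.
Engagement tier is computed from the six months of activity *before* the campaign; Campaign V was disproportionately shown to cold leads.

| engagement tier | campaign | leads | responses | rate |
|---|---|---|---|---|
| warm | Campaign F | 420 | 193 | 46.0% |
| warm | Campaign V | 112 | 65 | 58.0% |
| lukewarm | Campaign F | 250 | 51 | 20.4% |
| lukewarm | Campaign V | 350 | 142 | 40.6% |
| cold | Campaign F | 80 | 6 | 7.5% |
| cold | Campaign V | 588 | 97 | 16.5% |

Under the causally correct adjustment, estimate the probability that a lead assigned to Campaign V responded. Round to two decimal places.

0.37

Nothing the campaign does changes engagement tier; the imbalance is an allocation artefact. With engagement tier also predicting the outcome, the pooled figure is confounded, and the within-stratum comparison is the causal one.
Standardising Campaign V to the population engagement tier mix: 0.296·65/112 + 0.333·142/350 + 0.371·97/588 = 0.368.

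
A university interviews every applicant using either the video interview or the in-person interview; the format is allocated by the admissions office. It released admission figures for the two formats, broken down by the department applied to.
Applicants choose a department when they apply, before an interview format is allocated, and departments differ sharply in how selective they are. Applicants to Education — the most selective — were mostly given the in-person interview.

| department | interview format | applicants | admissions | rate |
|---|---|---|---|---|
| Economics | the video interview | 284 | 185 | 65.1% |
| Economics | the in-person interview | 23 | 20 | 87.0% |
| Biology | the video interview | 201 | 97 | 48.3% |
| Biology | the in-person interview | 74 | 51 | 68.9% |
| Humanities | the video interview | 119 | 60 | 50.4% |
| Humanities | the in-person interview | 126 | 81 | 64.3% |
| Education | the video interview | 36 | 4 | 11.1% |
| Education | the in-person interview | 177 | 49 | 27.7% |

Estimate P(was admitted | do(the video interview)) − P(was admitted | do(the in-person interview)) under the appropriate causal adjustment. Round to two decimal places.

-0.19

Department differs across interview formats for reasons unrelated to any effect of the interview format itself, and it separately predicts the outcome — a classic confounder. We must compare within department levels.
Adjusting over the population distribution of department: 0.295·(0.651−0.870) + 0.264·(0.483−0.689) + 0.236·(0.504−0.643) + 0.205·(0.111−0.277) = -0.186.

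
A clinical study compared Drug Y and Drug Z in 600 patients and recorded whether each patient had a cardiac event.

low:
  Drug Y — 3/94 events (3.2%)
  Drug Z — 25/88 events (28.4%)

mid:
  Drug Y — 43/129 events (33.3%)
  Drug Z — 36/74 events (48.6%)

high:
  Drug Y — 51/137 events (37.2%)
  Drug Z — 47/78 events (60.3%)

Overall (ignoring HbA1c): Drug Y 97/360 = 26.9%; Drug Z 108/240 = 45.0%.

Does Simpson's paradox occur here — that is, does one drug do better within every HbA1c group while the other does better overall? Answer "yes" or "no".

Within each HbA1c level (low 3.2% vs 28.4%; mid 33.3% vs 48.6%; high 37.2% vs 60.3%), Drug Y has the lower rate every time. Pooled: 26.9% vs 45.0% — Drug Y has the lower rate overall. They agree.

no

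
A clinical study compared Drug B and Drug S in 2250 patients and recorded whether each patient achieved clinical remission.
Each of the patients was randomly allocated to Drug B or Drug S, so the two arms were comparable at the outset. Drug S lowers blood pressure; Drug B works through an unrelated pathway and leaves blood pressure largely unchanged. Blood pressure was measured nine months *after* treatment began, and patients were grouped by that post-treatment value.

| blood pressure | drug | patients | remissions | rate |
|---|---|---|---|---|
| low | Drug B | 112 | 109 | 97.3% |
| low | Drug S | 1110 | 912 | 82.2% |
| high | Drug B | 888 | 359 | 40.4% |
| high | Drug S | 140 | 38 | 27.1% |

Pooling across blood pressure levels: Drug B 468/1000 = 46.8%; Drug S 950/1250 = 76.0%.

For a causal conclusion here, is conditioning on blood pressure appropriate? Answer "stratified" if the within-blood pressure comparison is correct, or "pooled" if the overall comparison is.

pooled

Blood pressure lies on the pathway drug → blood pressure → outcome, so adjusting for it blocks the indirect effect. For the total causal effect of drug, use the unadjusted pooled rates.
Pooled: Drug B 46.8% vs Drug S 76.0%; Drug S is higher overall.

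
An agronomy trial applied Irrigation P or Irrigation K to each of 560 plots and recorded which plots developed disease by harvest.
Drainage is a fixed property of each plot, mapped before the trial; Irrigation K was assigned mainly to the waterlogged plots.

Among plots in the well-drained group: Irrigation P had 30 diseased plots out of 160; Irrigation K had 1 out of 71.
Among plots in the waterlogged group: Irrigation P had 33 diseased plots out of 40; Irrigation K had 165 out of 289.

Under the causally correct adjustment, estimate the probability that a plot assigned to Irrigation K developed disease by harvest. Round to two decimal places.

0.34

Nothing the irrigation does changes field drainage; the imbalance is an allocation artefact. With field drainage also predicting the outcome, the pooled figure is confounded, and the within-stratum comparison is the causal one.
Standardising Irrigation K to the population field drainage mix: 0.412·1/71 + 0.588·165/289 = 0.341.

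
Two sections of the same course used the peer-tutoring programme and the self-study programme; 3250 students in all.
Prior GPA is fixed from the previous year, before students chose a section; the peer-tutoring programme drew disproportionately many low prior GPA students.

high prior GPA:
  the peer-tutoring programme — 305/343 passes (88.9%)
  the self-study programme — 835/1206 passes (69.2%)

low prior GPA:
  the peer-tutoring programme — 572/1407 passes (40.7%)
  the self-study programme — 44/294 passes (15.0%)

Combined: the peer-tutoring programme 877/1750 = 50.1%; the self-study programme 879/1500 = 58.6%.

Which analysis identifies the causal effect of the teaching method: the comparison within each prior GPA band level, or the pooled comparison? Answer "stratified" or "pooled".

The imbalance in prior GPA band arose from how students were allocated, not from anything the teaching method did; and prior GPA band independently affects the outcome. The pooled gap is confounded — condition on prior GPA band.
Within each level — high prior GPA: 88.9% vs 69.2%; low prior GPA: 40.7% vs 15.0% — the peer-tutoring programme is higher every time.

stratified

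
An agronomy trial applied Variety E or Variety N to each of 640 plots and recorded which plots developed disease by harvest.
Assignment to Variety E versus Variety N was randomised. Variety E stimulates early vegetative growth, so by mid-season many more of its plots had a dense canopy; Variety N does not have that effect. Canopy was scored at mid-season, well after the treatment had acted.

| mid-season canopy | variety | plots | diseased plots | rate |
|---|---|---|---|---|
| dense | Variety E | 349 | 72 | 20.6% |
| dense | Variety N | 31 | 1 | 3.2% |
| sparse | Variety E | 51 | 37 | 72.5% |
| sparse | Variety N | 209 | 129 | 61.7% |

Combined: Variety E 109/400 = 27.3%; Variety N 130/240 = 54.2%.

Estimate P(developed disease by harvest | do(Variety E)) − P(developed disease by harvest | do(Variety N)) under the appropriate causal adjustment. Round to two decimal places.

-0.27

The distribution of mid-season canopy is itself part of what the variety does — it is an intermediate outcome. Holding it fixed would remove that part of the effect; the total effect is the pooled difference.
The causal difference is the pooled difference: 0.273 − 0.542 = -0.269.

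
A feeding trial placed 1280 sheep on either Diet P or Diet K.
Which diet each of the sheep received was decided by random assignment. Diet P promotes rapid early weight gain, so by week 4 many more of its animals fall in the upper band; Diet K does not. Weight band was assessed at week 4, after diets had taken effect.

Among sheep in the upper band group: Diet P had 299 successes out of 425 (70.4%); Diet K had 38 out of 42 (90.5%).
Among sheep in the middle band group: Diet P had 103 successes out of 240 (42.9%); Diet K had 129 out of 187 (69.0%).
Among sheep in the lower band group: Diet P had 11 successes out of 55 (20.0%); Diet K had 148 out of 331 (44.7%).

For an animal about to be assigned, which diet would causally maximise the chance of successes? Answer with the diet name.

The stratified and pooled comparisons disagree (Diet K wins within each week-4 weight band; Diet P wins overall), so the answer turns on the causal role of week-4 weight band.
The distribution of week-4 weight band is itself part of what the diet does — it is an intermediate outcome. Holding it fixed would remove that part of the effect; the total effect is the pooled difference.
Pooled: Diet P 57.4% vs Diet K 56.2%; Diet P is higher overall.

Diet P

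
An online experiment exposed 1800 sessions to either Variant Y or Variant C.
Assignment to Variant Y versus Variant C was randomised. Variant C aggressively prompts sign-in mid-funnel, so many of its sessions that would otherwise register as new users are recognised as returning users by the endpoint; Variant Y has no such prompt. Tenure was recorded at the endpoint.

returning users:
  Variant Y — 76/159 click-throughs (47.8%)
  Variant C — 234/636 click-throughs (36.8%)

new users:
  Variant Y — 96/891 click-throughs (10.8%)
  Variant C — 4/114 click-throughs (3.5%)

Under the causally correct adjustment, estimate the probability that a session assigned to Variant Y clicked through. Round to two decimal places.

0.16

Stratifying would compare variants among sessions the variants themselves sorted into user tenure groups — a form of selection on an intermediate. The unconditioned pooled rates give the total causal effect.
So P(outcome | do(Variant Y)) is just the pooled rate for Variant Y: 172/1050 = 0.164.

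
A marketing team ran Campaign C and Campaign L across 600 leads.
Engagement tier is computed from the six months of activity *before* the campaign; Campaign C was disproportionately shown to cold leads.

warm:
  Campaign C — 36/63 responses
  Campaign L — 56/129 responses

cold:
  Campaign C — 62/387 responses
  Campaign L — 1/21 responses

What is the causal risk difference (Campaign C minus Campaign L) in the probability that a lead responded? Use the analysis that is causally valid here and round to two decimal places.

+0.12

Within every engagement tier level Campaign C has the higher rate, yet pooled Campaign L does — Simpson's reversal.
Engagement tier differs across campaigns for reasons unrelated to any effect of the campaign itself, and it separately predicts the outcome — a classic confounder. We must compare within engagement tier levels.
Adjusting over the population distribution of engagement tier: 0.320·(0.571−0.434) + 0.680·(0.160−0.048) = +0.121.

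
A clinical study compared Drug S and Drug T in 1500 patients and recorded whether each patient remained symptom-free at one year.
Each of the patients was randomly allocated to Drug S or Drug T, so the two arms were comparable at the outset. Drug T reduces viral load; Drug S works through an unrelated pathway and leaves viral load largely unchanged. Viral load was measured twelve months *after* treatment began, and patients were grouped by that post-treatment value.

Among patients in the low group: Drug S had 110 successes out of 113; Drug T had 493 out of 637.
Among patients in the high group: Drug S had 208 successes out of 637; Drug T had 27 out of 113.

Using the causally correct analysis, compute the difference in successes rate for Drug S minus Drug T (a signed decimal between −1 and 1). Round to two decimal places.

Viral load is recorded after the drug and is itself shifted by it — it sits on the causal path from drug to outcome. Conditioning on a mediator would strip out part of the effect we want; the pooled comparison gives the total causal effect.
The causal difference is the pooled difference: 0.424 − 0.693 = -0.269.

-0.27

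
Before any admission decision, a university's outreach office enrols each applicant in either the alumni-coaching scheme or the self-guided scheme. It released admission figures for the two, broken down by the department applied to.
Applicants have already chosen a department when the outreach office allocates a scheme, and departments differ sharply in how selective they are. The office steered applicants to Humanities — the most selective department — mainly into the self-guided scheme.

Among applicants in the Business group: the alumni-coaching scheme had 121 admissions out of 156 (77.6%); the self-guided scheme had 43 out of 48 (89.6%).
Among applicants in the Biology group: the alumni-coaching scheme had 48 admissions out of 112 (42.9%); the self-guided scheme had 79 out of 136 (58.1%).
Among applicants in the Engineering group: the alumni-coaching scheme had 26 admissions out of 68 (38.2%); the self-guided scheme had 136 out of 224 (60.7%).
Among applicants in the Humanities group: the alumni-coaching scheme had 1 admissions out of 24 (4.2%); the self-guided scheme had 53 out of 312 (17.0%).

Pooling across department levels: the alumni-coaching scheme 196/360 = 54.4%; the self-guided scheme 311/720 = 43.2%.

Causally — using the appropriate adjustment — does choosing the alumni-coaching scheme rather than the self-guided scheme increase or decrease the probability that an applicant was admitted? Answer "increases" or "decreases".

decreases

Here department is a common cause — it drives both which outreach scheme a case falls under and the outcome. The crude comparison mixes populations; the stratum-specific rates are the causally relevant ones.
Within each level — Business: 77.6% vs 89.6%; Biology: 42.9% vs 58.1%; Engineering: 38.2% vs 60.7%; Humanities: 4.2% vs 17.0% — the self-guided scheme is higher every time.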